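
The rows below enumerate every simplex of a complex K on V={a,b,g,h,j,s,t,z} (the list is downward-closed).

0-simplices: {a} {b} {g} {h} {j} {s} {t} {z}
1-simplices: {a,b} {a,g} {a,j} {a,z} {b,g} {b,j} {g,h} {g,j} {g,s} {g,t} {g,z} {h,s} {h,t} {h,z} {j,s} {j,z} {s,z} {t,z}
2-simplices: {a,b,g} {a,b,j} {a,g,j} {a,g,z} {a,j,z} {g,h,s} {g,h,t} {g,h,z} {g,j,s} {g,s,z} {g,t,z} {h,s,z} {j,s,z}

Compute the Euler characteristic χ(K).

χ(K)=3

n_0=8 n_1=18 n_2=13
χ=+8−18+13=3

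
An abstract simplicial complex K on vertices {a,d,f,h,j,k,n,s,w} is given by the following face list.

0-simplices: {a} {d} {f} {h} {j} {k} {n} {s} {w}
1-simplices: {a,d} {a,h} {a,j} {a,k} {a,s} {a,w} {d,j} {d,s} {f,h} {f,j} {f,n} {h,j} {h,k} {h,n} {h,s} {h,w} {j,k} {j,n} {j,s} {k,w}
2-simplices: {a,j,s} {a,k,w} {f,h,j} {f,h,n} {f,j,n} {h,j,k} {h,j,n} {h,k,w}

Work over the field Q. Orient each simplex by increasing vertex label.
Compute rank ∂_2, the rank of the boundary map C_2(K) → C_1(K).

n_0=9 n_1=20 n_2=8  [Q]
∂1: piv[ad,ah,aj,ak,as,aw,fh,fn] rk=8  ker:dj,ds,fj,hj,hk,hn,hs,hw,jk,jn,js,kw
∂2: piv[ajs,akw,fhj,fhn,fjn,hjk,hkw] rk=7  ker:hjn
rk∂_2=7

rank∂_2=7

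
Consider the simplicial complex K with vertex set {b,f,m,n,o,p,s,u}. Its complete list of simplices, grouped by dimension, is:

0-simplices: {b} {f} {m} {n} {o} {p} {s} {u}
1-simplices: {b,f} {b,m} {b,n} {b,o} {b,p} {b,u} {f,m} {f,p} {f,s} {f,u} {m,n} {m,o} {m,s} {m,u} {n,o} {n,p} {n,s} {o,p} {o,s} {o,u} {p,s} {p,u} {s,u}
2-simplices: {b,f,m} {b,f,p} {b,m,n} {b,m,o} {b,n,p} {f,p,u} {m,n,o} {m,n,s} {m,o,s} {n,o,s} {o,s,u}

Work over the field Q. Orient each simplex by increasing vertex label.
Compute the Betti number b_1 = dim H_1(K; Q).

n_0=8 n_1=23 n_2=11  [Q]
∂1: piv[bf,bm,bn,bo,bp,bu,fs] rk=7  ker:fm,fp,fu,mn,mo,ms,mu,no,np,ns,op,os,ou,ps,pu,su
∂2: piv[bfm,bfp,bmn,bmo,bnp,fpu,mno,mns,mos,osu] rk=10  ker:nos
b_1=(23−7)−10=6

b_1=6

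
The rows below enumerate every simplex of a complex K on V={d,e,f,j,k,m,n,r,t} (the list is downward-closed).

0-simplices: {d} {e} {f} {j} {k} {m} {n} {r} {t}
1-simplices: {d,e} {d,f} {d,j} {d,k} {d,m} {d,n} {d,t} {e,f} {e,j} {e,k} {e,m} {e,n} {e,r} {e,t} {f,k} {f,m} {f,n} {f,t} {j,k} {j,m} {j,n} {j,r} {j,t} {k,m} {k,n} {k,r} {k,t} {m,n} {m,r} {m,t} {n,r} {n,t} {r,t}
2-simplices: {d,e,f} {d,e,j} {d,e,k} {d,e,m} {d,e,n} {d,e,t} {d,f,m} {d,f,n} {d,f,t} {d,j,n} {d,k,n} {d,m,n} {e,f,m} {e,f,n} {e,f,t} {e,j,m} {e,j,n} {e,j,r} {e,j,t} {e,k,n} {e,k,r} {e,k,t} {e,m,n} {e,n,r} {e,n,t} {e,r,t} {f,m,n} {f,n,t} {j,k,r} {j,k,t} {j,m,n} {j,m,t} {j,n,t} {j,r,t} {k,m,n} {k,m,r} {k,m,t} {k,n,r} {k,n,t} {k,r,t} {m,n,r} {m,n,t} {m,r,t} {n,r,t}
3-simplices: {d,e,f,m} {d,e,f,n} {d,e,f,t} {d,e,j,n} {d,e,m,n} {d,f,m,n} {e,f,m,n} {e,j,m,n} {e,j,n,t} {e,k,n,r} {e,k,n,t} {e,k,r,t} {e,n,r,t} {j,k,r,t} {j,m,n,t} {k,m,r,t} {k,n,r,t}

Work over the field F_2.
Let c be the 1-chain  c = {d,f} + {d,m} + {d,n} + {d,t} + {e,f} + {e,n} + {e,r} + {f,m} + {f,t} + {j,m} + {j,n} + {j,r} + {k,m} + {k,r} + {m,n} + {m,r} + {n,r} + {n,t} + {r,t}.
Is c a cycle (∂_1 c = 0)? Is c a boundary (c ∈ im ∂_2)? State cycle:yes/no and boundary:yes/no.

n_0=9 n_1=33 n_2=44 n_3=17  [Z2]
∂1: piv[de,df,dj,dk,dm,dn,dt,er] rk=8  ker:ef,ej,ek,em,en,et,fk,fm,fn,ft,jk,jm,jn,jr,jt,km,kn,kr,kt,mn,mr,mt,nr,nt,rt
∂2: piv[def,dej,dek,dem,den,det,dfm,dfn,dft,djn,dkn,dmn,ejm,ejr,ejt,ekr,ekt,enr,ent,ert,jkr,jmt,kmn,kmr] rk=24  ker:efm,efn,eft,ejn,ekn,emn,fmn,fnt,jkt,jmn,jnt,jrt,kmt,knr,knt,krt,mnr,mnt,mrt,nrt
∂3: piv[defm,defn,deft,dejn,demn,dfmn,ejmn,ejnt,eknr,eknt,ekrt,enrt,jkrt,jmnt,kmrt] rk=15  ker:efmn,knrt
∂1c = {e} + {j}

cycle:no boundary:no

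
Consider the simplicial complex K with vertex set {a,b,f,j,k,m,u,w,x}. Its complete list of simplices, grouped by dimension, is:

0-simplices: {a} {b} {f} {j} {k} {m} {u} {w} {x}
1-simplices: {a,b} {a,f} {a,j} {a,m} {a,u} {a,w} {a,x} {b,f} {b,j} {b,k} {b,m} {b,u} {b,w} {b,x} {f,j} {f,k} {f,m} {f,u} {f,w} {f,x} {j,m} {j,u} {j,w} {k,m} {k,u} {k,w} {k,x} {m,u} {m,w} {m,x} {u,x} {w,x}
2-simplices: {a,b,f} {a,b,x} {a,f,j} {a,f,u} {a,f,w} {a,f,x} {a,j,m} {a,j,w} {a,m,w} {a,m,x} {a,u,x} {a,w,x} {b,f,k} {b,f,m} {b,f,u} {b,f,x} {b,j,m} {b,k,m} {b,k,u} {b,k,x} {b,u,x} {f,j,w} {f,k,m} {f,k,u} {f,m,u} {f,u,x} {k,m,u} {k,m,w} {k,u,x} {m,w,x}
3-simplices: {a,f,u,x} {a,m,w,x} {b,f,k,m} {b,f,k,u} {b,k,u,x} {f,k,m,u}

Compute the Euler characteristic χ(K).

n_0=9 n_1=32 n_2=30 n_3=6
χ=+9−32+30−6=1

χ(K)=1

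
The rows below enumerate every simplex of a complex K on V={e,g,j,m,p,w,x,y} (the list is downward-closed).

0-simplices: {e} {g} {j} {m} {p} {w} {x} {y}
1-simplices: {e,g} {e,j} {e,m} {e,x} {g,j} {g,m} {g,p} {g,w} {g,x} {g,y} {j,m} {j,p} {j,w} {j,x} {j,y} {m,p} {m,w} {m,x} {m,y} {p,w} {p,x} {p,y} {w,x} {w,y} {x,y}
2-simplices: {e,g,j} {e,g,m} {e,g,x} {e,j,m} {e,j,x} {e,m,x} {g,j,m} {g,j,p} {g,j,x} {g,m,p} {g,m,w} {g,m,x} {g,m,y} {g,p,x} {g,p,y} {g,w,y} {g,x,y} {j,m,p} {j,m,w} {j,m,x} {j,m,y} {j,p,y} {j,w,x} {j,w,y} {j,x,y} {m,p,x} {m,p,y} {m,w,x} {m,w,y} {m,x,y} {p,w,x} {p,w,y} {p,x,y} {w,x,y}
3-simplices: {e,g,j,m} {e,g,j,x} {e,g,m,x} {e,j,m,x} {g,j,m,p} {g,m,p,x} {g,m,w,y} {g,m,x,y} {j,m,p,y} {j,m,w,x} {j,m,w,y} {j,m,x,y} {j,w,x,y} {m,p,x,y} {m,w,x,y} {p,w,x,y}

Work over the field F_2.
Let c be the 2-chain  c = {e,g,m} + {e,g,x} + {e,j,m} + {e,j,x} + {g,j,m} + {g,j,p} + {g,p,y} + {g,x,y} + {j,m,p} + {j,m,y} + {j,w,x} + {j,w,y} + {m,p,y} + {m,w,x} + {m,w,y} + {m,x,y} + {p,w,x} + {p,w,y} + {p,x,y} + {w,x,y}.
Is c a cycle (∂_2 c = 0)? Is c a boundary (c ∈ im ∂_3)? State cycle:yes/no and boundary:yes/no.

n_0=8 n_1=25 n_2=34 n_3=16  [Z2]
∂1: piv[eg,ej,em,ex,gp,gw,gy] rk=7  ker:gj,gm,gx,jm,jp,jw,jx,jy,mp,mw,mx,my,pw,px,py,wx,wy,xy
∂2: piv[egj,egm,egx,ejm,ejx,emx,gjp,gmp,gmw,gmy,gpx,gpy,gwy,gxy,jmw,jmy,jwx,pwx] rk=18  ker:gjm,gjx,gmx,jmp,jmx,jpy,jwy,jxy,mpx,mpy,mwx,mwy,mxy,pwy,pxy,wxy
∂3: piv[egjm,egjx,egmx,ejmx,gjmp,gmpx,gmwy,gmxy,jmpy,jmwx,jmwy,jmxy,jwxy,mpxy,pwxy] rk=15  ker:mwxy
∂2c = 0
c vs im∂3: residual ≠ 0 ⇒ not boundary

cycle:yes boundary:no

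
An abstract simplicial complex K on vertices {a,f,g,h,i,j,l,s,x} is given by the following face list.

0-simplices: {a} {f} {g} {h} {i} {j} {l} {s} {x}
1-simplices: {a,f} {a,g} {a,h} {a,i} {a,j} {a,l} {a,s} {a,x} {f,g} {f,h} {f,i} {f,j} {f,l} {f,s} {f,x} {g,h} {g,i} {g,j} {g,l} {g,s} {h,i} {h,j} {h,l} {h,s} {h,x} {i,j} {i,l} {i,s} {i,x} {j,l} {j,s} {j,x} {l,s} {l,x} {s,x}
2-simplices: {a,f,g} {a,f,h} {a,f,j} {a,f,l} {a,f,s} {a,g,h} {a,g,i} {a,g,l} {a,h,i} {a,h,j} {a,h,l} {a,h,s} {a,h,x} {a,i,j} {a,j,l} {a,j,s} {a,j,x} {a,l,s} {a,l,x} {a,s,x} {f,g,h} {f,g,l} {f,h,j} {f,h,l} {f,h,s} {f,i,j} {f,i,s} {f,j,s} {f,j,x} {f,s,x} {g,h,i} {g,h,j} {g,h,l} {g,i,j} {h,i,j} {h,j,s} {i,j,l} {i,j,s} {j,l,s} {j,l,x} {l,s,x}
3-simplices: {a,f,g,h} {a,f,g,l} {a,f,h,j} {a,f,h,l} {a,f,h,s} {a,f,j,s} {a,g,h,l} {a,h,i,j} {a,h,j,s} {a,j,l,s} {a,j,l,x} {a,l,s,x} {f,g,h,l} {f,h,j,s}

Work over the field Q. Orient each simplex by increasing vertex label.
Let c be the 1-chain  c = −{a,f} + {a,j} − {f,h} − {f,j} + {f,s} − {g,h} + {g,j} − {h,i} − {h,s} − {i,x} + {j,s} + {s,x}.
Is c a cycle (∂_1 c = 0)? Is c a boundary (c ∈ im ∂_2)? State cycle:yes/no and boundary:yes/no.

cycle:yes boundary:no

n_0=9 n_1=35 n_2=41 n_3=14  [Q]
∂1: piv[af,ag,ah,ai,aj,al,as,ax] rk=8  ker:fg,fh,fi,fj,fl,fs,fx,gh,gi,gj,gl,gs,hi,hj,hl,hs,hx,ij,il,is,ix,jl,js,jx,ls,lx,sx
∂2: piv[afg,afh,afj,afl,afs,agh,agi,agl,ahi,ahj,ahl,ahs,ahx,aij,ajl,ajs,ajx,als,alx,asx,fij,fis,fjx,ghj,ijl] rk=25  ker:fgh,fgl,fhj,fhl,fhs,fjs,fsx,ghi,ghl,gij,hij,hjs,ijs,jls,jlx,lsx
∂3: piv[afgh,afgl,afhj,afhl,afhs,afjs,aghl,ahij,ahjs,ajls,ajlx,alsx] rk=12  ker:fghl,fhjs
∂1c = 0
c vs im∂2: residual ≠ 0 ⇒ not boundary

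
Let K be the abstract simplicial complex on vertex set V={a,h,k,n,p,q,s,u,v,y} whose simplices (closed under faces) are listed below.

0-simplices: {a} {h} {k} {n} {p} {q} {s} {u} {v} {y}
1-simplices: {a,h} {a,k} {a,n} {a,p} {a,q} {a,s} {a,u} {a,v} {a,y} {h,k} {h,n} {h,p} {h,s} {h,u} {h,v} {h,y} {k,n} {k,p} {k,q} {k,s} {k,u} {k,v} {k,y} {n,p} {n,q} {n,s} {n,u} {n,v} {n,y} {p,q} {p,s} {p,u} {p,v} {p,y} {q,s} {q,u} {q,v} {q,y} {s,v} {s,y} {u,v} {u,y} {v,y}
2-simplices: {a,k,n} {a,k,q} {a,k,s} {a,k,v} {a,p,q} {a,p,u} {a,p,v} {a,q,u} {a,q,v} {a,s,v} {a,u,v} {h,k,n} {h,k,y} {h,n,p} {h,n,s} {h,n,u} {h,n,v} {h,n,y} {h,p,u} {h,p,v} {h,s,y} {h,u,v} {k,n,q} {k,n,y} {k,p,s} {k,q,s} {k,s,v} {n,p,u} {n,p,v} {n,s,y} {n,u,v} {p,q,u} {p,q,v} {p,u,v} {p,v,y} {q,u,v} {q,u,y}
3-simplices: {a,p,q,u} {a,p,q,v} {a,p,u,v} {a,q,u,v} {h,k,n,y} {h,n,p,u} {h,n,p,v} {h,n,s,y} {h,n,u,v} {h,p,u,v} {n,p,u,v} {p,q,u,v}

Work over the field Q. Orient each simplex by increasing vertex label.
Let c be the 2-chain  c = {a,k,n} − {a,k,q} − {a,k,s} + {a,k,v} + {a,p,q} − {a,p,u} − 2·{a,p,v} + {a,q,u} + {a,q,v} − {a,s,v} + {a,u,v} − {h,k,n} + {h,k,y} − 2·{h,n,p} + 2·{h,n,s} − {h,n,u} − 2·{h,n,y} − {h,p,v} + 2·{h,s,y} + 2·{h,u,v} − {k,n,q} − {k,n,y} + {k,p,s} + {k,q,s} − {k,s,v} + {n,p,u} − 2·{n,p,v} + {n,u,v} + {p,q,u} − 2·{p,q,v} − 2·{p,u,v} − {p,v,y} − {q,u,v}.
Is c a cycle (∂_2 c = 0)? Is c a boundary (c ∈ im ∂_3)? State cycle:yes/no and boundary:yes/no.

cycle:no boundary:no

n_0=10 n_1=43 n_2=37 n_3=12  [Q]
∂1: piv[ah,ak,an,ap,aq,as,au,av,ay] rk=9  ker:hk,hn,hp,hs,hu,hv,hy,kn,kp,kq,ks,ku,kv,ky,np,nq,ns,nu,nv,ny,pq,ps,pu,pv,py,qs,qu,qv,qy,sv,sy,uv,uy,vy
∂2: piv[akn,akq,aks,akv,apq,apu,apv,aqu,aqv,asv,auv,hkn,hky,hnp,hns,hnu,hnv,hny,hpu,hpv,hsy,knq,kps,kqs,pvy,quy] rk=26  ker:huv,kny,ksv,npu,npv,nsy,nuv,pqu,pqv,puv,quv
∂3: piv[apqu,apqv,apuv,aquv,hkny,hnpu,hnpv,hnsy,hnuv,hpuv] rk=10  ker:npuv,pquv
∂2c = −{a,n} − 2·{a,p} + 2·{a,q} + {a,u} − 2·{h,n} + {h,p} + 3·{h,u} − {h,v} − {h,y} − 2·{k,n} + {k,p} + {k,q} − 4·{k,s} + 2·{k,v} + 2·{k,y} − 3·{n,p} − {n,q} + 2·{n,s} − {n,u} + {n,v} − 3·{n,y} + {p,s} − 3·{p,u} − 2·{p,v} + {p,y} + {q,s} + {q,u} − 2·{s,v} + 2·{s,y} + {u,v} − {v,y}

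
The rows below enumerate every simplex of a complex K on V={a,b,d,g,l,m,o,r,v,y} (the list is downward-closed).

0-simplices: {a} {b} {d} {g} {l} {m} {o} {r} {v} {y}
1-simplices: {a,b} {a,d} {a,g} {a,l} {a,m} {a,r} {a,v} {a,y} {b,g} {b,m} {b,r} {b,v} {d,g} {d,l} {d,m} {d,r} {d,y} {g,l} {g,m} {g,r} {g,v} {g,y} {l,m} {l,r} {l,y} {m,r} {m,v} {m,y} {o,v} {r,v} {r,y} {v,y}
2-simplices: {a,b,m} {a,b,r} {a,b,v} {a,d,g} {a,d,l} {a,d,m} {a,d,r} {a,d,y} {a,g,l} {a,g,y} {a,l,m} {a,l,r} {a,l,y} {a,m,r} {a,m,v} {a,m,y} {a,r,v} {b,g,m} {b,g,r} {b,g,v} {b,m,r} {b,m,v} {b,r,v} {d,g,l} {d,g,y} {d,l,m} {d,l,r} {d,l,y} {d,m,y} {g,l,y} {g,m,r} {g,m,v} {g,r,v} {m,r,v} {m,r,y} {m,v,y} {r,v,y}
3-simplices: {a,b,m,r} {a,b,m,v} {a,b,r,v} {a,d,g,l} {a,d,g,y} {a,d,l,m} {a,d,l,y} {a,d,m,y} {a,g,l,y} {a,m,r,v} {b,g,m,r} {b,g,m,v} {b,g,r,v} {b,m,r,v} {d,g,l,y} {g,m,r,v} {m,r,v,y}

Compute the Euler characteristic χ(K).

χ(K)=-2

n_0=10 n_1=32 n_2=37 n_3=17
χ=+10−32+37−17=-2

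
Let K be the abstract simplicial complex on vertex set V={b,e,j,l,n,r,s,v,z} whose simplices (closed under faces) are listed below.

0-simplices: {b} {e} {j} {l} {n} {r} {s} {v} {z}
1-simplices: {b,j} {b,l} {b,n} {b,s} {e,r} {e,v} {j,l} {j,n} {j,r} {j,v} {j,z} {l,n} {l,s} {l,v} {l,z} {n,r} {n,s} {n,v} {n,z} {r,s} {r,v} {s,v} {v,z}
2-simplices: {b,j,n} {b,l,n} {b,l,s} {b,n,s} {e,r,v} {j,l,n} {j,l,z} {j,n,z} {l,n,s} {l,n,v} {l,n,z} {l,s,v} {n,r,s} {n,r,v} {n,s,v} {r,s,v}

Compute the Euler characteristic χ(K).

χ(K)=2

n_0=9 n_1=23 n_2=16
χ=+9−23+16=2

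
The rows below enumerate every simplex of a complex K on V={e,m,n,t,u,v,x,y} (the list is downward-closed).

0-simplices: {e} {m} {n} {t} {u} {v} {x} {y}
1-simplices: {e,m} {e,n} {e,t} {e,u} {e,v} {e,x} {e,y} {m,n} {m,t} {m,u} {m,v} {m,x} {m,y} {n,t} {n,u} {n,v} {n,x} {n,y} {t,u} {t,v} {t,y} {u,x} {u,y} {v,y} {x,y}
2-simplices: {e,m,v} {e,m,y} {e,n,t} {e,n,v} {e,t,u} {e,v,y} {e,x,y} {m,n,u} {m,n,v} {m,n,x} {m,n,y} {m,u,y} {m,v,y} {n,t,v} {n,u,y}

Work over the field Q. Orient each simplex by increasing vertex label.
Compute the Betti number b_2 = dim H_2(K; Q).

n_0=8 n_1=25 n_2=15  [Q]
∂1: piv[em,en,et,eu,ev,ex,ey] rk=7  ker:mn,mt,mu,mv,mx,my,nt,nu,nv,nx,ny,tu,tv,ty,ux,uy,vy,xy
∂2: piv[emv,emy,ent,env,etu,evy,exy,mnu,mnv,mnx,mny,muy,ntv] rk=13  ker:mvy,nuy
b_2=(15−13)−0=2

b_2=2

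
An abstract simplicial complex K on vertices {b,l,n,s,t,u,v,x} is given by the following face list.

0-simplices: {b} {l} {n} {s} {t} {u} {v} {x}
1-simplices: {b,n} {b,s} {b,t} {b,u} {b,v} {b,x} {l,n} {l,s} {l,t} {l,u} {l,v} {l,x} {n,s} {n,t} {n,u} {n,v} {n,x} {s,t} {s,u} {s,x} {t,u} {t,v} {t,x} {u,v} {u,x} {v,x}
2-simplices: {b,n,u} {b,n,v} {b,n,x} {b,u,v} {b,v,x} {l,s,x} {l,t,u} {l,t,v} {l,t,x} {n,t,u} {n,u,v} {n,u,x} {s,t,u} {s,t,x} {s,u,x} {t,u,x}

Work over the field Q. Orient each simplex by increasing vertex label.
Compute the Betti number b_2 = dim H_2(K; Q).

b_2=2

n_0=8 n_1=26 n_2=16  [Q]
∂1: piv[bn,bs,bt,bu,bv,bx,ln] rk=7  ker:ls,lt,lu,lv,lx,ns,nt,nu,nv,nx,st,su,sx,tu,tv,tx,uv,ux,vx
∂2: piv[bnu,bnv,bnx,buv,bvx,lsx,ltu,ltv,ltx,ntu,nux,stu,stx,sux] rk=14  ker:nuv,tux
b_2=(16−14)−0=2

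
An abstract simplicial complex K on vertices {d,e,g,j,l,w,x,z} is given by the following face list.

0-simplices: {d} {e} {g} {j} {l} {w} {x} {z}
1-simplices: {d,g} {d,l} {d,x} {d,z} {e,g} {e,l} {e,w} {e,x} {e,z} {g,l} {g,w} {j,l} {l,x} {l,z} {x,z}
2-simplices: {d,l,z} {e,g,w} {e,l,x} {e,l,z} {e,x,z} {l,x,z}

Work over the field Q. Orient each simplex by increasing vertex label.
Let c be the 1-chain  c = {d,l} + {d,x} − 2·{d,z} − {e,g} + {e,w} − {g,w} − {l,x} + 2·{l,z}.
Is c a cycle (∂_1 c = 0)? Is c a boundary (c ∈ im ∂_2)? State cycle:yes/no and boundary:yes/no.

n_0=8 n_1=15 n_2=6  [Q]
∂1: piv[dg,dl,dx,dz,eg,ew,jl] rk=7  ker:el,ex,ez,gl,gw,lx,lz,xz
∂2: piv[dlz,egw,elx,elz,exz] rk=5  ker:lxz
∂1c = 0
c vs im∂2: residual ≠ 0 ⇒ not boundary

cycle:yes boundary:no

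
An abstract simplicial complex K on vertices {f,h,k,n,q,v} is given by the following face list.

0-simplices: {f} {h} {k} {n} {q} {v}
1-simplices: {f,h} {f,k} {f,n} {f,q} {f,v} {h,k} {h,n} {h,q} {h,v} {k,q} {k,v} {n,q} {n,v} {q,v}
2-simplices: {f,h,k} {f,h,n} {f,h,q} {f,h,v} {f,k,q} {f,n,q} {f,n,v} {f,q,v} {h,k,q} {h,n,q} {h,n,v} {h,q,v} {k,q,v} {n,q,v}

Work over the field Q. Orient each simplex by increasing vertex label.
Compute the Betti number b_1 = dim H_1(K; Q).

b_1=0

n_0=6 n_1=14 n_2=14  [Q]
∂1: piv[fh,fk,fn,fq,fv] rk=5  ker:hk,hn,hq,hv,kq,kv,nq,nv,qv
∂2: piv[fhk,fhn,fhq,fhv,fkq,fnq,fnv,fqv,kqv] rk=9  ker:hkq,hnq,hnv,hqv,nqv
b_1=(14−5)−9=0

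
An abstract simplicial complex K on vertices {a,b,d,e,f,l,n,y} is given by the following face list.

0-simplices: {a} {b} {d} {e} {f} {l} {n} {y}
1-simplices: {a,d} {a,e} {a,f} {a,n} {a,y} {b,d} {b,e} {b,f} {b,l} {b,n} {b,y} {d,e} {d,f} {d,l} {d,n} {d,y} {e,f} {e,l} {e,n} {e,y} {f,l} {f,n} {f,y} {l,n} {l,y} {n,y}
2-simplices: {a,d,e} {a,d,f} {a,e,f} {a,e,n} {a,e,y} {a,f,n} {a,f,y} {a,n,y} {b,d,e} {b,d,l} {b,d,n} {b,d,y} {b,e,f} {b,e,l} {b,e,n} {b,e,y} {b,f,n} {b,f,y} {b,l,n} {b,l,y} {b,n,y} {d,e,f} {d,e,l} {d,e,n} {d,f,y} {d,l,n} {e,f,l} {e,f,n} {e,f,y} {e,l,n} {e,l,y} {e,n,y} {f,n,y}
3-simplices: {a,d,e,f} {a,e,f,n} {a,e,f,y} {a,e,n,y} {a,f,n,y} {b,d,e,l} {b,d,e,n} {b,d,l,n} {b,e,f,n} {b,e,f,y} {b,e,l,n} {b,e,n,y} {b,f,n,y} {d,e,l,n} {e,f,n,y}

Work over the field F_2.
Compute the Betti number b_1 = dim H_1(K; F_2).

n_0=8 n_1=26 n_2=33 n_3=15  [Z2]
∂1: piv[ad,ae,af,an,ay,bd,bl] rk=7  ker:be,bf,bn,by,de,df,dl,dn,dy,ef,el,en,ey,fl,fn,fy,ln,ly,ny
∂2: piv[ade,adf,aef,aen,aey,afn,afy,any,bde,bdl,bdn,bdy,bef,bel,ben,bey,bln,bly,efl] rk=19  ker:bfn,bfy,bny,def,del,den,dfy,dln,efn,efy,eln,ely,eny,fny
∂3: piv[adef,aefn,aefy,aeny,afny,bdel,bden,bdln,befn,befy,beln,beny] rk=12  ker:bfny,deln,efny
b_1=(26−7)−19=0

b_1=0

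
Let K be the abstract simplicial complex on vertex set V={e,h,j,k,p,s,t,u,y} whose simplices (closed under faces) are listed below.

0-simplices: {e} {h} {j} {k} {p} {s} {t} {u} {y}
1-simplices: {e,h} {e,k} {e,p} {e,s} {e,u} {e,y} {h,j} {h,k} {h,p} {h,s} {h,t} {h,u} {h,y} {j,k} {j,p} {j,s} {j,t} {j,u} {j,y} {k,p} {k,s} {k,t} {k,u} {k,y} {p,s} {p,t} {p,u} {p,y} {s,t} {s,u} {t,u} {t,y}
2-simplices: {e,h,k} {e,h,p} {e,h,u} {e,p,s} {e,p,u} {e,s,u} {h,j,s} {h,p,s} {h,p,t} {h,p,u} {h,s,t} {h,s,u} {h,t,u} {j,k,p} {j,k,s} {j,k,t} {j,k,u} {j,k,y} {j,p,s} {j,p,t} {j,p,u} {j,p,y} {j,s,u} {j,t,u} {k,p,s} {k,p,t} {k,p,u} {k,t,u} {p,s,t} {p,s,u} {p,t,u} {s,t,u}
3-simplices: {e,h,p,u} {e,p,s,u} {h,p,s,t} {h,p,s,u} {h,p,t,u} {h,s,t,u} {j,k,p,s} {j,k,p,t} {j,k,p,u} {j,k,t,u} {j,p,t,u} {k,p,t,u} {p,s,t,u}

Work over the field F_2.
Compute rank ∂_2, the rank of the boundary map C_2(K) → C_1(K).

rank∂_2=20

n_0=9 n_1=32 n_2=32 n_3=13  [Z2]
∂1: piv[eh,ek,ep,es,eu,ey,hj,ht] rk=8  ker:hk,hp,hs,hu,hy,jk,jp,js,jt,ju,jy,kp,ks,kt,ku,ky,ps,pt,pu,py,st,su,tu,ty
∂2: piv[ehk,ehp,ehu,eps,epu,esu,hjs,hps,hpt,hst,htu,jkp,jks,jkt,jku,jky,jps,jpt,jpu,jpy] rk=20  ker:hpu,hsu,jsu,jtu,kps,kpt,kpu,ktu,pst,psu,ptu,stu
∂3: piv[ehpu,epsu,hpst,hpsu,hptu,hstu,jkps,jkpt,jkpu,jktu,jptu] rk=11  ker:kptu,pstu
rk∂_2=20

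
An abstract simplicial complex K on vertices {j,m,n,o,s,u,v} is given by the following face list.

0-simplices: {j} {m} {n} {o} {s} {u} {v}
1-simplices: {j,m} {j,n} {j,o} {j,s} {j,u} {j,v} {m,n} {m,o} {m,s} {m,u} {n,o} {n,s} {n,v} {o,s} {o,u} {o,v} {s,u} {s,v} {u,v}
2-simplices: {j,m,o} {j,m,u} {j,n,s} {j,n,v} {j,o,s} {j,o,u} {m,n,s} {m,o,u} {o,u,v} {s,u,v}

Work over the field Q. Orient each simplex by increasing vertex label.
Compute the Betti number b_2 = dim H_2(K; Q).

n_0=7 n_1=19 n_2=10  [Q]
∂1: piv[jm,jn,jo,js,ju,jv] rk=6  ker:mn,mo,ms,mu,no,ns,nv,os,ou,ov,su,sv,uv
∂2: piv[jmo,jmu,jns,jnv,jos,jou,mns,ouv,suv] rk=9  ker:mou
b_2=(10−9)−0=1

b_2=1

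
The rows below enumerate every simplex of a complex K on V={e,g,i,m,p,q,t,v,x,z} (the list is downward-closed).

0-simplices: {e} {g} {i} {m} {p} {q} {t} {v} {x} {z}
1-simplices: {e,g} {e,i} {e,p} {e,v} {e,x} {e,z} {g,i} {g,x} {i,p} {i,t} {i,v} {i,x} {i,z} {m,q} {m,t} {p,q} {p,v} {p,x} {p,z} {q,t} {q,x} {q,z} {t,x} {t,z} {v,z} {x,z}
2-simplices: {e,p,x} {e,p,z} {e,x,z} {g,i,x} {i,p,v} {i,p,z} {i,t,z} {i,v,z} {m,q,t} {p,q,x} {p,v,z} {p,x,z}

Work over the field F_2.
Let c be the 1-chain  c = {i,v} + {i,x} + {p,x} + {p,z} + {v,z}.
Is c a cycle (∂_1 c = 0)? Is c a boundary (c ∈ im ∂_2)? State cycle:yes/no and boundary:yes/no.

cycle:yes boundary:no

n_0=10 n_1=26 n_2=12  [Z2]
∂1: piv[eg,ei,ep,ev,ex,ez,it,mq,mt] rk=9  ker:gi,gx,ip,iv,ix,iz,pq,pv,px,pz,qt,qx,qz,tx,tz,vz,xz
∂2: piv[epx,epz,exz,gix,ipv,ipz,itz,ivz,mqt,pqx] rk=10  ker:pvz,pxz
∂1c = 0
c vs im∂2: residual ≠ 0 ⇒ not boundary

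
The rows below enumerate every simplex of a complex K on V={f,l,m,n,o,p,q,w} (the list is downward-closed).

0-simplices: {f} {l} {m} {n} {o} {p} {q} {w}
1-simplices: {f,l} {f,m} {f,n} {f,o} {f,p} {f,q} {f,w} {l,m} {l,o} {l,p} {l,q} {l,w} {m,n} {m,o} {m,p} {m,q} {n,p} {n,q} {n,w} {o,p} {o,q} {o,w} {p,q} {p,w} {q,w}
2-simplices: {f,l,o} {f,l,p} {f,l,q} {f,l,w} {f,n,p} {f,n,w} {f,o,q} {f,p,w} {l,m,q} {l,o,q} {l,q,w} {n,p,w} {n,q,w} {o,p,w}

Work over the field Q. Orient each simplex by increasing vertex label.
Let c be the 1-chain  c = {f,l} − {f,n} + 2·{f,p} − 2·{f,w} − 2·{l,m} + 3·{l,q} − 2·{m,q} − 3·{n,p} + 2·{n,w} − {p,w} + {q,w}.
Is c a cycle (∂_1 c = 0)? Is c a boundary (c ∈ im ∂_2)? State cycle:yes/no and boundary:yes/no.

n_0=8 n_1=25 n_2=14  [Q]
∂1: piv[fl,fm,fn,fo,fp,fq,fw] rk=7  ker:lm,lo,lp,lq,lw,mn,mo,mp,mq,np,nq,nw,op,oq,ow,pq,pw,qw
∂2: piv[flo,flp,flq,flw,fnp,fnw,foq,fpw,lmq,lqw,nqw,opw] rk=12  ker:loq,npw
∂1c = 0
c vs im∂2: reduces to 0 ⇒ boundary

cycle:yes boundary:yes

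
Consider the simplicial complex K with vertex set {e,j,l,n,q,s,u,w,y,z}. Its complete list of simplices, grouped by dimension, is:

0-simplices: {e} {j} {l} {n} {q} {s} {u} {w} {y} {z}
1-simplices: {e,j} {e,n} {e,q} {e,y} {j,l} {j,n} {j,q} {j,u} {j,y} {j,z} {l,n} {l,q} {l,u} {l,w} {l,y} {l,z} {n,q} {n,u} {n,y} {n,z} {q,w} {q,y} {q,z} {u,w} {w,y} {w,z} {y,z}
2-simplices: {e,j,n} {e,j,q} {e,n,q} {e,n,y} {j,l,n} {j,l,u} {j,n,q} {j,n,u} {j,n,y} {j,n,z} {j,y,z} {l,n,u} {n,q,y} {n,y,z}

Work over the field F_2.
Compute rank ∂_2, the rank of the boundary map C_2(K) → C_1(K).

rank∂_2=11

n_0=10 n_1=27 n_2=14  [Z2]
∂1: piv[ej,en,eq,ey,jl,ju,jz,lw] rk=8  ker:jn,jq,jy,ln,lq,lu,ly,lz,nq,nu,ny,nz,qw,qy,qz,uw,wy,wz,yz
∂2: piv[ejn,ejq,enq,eny,jln,jlu,jnu,jny,jnz,jyz,nqy] rk=11  ker:jnq,lnu,nyz
rk∂_2=11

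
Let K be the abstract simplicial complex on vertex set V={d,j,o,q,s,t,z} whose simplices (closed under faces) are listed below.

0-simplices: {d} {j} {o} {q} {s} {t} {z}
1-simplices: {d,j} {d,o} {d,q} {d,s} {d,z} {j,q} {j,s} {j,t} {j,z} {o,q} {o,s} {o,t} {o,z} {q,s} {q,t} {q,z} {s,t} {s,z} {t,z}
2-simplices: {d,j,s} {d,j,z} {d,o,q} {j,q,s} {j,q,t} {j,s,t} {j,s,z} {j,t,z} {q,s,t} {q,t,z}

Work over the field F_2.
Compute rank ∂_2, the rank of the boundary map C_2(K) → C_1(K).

rank∂_2=9

n_0=7 n_1=19 n_2=10  [Z2]
∂1: piv[dj,do,dq,ds,dz,jt] rk=6  ker:jq,js,jz,oq,os,ot,oz,qs,qt,qz,st,sz,tz
∂2: piv[djs,djz,doq,jqs,jqt,jst,jsz,jtz,qtz] rk=9  ker:qst
rk∂_2=9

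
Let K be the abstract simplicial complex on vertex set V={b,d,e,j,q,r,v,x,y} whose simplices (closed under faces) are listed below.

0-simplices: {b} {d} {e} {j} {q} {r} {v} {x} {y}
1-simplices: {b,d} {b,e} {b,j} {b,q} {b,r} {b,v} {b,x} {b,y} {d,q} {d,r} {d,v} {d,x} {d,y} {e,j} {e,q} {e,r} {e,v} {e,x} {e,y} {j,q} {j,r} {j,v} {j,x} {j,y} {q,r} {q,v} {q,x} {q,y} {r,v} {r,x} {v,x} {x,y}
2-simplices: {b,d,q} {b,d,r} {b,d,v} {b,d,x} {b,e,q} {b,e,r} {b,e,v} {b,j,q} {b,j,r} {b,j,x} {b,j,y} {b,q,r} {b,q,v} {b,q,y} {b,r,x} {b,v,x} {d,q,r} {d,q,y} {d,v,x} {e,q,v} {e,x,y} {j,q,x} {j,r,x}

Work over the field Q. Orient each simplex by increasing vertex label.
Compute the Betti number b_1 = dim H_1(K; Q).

b_1=5

n_0=9 n_1=32 n_2=23  [Q]
∂1: piv[bd,be,bj,bq,br,bv,bx,by] rk=8  ker:dq,dr,dv,dx,dy,ej,eq,er,ev,ex,ey,jq,jr,jv,jx,jy,qr,qv,qx,qy,rv,rx,vx,xy
∂2: piv[bdq,bdr,bdv,bdx,beq,ber,bev,bjq,bjr,bjx,bjy,bqr,bqv,bqy,brx,bvx,dqy,exy,jqx] rk=19  ker:dqr,dvx,eqv,jrx
b_1=(32−8)−19=5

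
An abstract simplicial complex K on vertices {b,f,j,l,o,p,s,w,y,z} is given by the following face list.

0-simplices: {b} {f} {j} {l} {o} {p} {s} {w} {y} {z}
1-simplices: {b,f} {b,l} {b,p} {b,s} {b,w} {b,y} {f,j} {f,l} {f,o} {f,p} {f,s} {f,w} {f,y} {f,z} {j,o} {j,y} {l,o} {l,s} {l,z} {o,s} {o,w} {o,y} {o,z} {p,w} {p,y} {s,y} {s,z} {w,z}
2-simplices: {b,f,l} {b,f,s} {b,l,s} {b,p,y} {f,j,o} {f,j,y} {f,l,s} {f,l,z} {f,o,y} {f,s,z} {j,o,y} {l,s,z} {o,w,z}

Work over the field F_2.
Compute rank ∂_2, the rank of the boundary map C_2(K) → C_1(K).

n_0=10 n_1=28 n_2=13  [Z2]
∂1: piv[bf,bl,bp,bs,bw,by,fj,fo,fz] rk=9  ker:fl,fp,fs,fw,fy,jo,jy,lo,ls,lz,os,ow,oy,oz,pw,py,sy,sz,wz
∂2: piv[bfl,bfs,bls,bpy,fjo,fjy,flz,foy,fsz,owz] rk=10  ker:fls,joy,lsz
rk∂_2=10

rank∂_2=10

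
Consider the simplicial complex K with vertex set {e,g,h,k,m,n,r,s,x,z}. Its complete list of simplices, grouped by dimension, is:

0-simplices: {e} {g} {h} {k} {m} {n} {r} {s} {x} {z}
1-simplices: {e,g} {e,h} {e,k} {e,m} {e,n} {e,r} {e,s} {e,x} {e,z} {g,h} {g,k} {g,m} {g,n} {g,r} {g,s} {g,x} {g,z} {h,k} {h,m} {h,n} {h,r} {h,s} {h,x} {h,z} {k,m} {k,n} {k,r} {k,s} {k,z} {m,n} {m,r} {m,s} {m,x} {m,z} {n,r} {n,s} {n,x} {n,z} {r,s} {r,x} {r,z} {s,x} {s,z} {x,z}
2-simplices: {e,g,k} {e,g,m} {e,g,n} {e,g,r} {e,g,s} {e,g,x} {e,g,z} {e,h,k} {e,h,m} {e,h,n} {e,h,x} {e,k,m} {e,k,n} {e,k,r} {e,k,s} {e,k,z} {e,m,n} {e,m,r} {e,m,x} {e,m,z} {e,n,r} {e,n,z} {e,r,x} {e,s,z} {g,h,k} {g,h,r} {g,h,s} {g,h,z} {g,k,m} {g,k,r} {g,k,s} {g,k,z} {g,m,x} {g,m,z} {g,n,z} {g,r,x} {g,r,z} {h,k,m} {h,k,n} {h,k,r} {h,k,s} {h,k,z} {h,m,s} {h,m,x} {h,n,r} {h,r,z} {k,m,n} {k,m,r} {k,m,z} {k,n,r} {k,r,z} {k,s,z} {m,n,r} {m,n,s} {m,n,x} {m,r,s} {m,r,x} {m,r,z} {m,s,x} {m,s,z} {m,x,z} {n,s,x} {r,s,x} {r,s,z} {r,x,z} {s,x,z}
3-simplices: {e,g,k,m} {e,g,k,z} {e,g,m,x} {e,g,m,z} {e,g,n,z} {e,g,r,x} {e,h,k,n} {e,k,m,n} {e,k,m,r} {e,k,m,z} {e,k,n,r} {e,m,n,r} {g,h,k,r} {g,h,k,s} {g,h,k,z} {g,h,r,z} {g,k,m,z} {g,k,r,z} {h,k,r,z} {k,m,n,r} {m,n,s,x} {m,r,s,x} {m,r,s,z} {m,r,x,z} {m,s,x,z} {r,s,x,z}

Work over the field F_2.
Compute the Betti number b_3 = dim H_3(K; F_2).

b_3=4

n_0=10 n_1=44 n_2=66 n_3=26  [Z2]
∂1: piv[eg,eh,ek,em,en,er,es,ex,ez] rk=9  ker:gh,gk,gm,gn,gr,gs,gx,gz,hk,hm,hn,hr,hs,hx,hz,km,kn,kr,ks,kz,mn,mr,ms,mx,mz,nr,ns,nx,nz,rs,rx,rz,sx,sz,xz
∂2: piv[egk,egm,egn,egr,egs,egx,egz,ehk,ehm,ehn,ehx,ekm,ekn,ekr,eks,ekz,emn,emr,emx,emz,enr,enz,erx,esz,ghk,ghr,ghs,ghz,grz,hms,mns,mnx,mrs,msx,mxz] rk=35  ker:gkm,gkr,gks,gkz,gmx,gmz,gnz,grx,hkm,hkn,hkr,hks,hkz,hmx,hnr,hrz,kmn,kmr,kmz,knr,krz,ksz,mnr,mrx,mrz,msz,nsx,rsx,rsz,rxz,sxz
∂3: piv[egkm,egkz,egmx,egmz,egnz,egrx,ehkn,ekmn,ekmr,ekmz,eknr,emnr,ghkr,ghks,ghkz,ghrz,gkrz,mnsx,mrsx,mrsz,mrxz,msxz] rk=22  ker:gkmz,hkrz,kmnr,rsxz
b_3=(26−22)−0=4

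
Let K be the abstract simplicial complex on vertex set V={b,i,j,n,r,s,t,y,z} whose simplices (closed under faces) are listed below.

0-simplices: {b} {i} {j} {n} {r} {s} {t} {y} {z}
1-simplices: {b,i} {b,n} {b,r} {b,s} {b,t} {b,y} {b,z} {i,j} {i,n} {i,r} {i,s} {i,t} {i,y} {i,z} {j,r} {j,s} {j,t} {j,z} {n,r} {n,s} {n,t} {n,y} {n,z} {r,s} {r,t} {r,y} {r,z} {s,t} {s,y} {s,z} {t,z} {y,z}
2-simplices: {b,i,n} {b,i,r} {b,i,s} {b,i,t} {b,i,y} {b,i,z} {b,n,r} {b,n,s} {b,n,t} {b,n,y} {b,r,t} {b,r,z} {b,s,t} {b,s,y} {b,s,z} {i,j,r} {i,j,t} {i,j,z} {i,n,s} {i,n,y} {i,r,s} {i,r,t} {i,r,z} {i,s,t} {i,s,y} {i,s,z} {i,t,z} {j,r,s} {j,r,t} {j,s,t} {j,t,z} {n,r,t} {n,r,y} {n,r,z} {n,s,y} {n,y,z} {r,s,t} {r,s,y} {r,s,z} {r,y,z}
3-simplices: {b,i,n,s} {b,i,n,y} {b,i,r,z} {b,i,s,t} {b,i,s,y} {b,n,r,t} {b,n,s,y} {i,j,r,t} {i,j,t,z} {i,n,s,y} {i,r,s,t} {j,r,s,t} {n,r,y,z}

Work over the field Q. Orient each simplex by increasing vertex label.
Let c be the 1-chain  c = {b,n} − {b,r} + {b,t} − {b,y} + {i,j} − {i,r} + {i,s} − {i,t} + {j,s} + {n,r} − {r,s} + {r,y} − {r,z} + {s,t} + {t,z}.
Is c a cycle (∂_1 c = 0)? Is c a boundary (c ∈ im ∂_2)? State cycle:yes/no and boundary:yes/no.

cycle:yes boundary:yes

n_0=9 n_1=32 n_2=40 n_3=13  [Q]
∂1: piv[bi,bn,br,bs,bt,by,bz,ij] rk=8  ker:in,ir,is,it,iy,iz,jr,js,jt,jz,nr,ns,nt,ny,nz,rs,rt,ry,rz,st,sy,sz,tz,yz
∂2: piv[bin,bir,bis,bit,biy,biz,bnr,bns,bnt,bny,brt,brz,bst,bsy,bsz,ijr,ijt,ijz,irs,itz,jrs,nry,nrz,nyz] rk=24  ker:ins,iny,irt,irz,ist,isy,isz,jrt,jst,jtz,nrt,nsy,rst,rsy,rsz,ryz
∂3: piv[bins,biny,birz,bist,bisy,bnrt,bnsy,ijrt,ijtz,irst,jrst,nryz] rk=12  ker:insy
∂1c = 0
c vs im∂2: reduces to 0 ⇒ boundary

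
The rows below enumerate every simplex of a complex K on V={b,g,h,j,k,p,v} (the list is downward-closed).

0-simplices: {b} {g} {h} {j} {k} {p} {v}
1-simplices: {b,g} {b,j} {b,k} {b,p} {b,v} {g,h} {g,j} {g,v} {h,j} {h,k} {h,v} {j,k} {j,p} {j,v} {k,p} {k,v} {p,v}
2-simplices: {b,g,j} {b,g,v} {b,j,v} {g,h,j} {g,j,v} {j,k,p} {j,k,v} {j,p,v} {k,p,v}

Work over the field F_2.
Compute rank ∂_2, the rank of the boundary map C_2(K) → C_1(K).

n_0=7 n_1=17 n_2=9  [Z2]
∂1: piv[bg,bj,bk,bp,bv,gh] rk=6  ker:gj,gv,hj,hk,hv,jk,jp,jv,kp,kv,pv
∂2: piv[bgj,bgv,bjv,ghj,jkp,jkv,jpv] rk=7  ker:gjv,kpv
rk∂_2=7

rank∂_2=7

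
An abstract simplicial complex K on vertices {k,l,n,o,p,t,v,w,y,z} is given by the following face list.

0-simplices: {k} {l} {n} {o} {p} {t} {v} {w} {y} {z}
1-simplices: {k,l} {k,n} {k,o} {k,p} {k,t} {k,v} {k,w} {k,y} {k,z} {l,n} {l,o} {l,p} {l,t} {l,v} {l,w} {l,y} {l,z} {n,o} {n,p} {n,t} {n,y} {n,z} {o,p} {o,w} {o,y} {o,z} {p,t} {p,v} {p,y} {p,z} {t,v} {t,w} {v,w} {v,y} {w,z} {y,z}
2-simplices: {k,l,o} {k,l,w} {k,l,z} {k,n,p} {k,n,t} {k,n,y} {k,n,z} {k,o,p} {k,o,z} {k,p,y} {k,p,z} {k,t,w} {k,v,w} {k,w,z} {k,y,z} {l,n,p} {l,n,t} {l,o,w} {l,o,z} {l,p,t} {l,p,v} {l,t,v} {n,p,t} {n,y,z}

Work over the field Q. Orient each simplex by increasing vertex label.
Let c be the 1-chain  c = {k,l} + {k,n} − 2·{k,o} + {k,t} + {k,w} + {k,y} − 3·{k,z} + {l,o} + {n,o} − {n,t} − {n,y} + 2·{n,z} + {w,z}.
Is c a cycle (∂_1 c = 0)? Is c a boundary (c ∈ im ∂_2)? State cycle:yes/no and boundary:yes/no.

n_0=10 n_1=36 n_2=24  [Q]
∂1: piv[kl,kn,ko,kp,kt,kv,kw,ky,kz] rk=9  ker:ln,lo,lp,lt,lv,lw,ly,lz,no,np,nt,ny,nz,op,ow,oy,oz,pt,pv,py,pz,tv,tw,vw,vy,wz,yz
∂2: piv[klo,klw,klz,knp,knt,kny,knz,kop,koz,kpy,kpz,ktw,kvw,kwz,kyz,lnp,lnt,low,lpt,lpv,ltv] rk=21  ker:loz,npt,nyz
∂1c = 0
c vs im∂2: residual ≠ 0 ⇒ not boundary

cycle:yes boundary:no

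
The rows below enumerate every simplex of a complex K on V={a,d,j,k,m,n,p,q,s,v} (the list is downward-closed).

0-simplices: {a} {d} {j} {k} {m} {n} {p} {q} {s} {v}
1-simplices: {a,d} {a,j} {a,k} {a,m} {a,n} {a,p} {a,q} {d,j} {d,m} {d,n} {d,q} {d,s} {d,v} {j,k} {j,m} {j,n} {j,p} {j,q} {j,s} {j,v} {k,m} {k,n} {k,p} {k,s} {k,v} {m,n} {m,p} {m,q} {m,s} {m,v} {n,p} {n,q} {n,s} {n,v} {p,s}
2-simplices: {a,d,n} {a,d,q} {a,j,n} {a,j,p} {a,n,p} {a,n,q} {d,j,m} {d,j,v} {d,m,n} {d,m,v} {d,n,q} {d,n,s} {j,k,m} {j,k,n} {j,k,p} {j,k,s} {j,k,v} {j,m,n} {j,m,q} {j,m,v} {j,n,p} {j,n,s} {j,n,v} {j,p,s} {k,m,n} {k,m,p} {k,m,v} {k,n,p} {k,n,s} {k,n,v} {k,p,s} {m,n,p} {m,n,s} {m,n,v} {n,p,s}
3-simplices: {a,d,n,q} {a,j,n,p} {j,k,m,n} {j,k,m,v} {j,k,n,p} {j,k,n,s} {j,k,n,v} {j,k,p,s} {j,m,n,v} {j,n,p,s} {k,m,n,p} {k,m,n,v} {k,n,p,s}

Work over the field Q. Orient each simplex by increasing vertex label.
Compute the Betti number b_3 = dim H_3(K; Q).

n_0=10 n_1=35 n_2=35 n_3=13  [Q]
∂1: piv[ad,aj,ak,am,an,ap,aq,ds,dv] rk=9  ker:dj,dm,dn,dq,jk,jm,jn,jp,jq,js,jv,km,kn,kp,ks,kv,mn,mp,mq,ms,mv,np,nq,ns,nv,ps
∂2: piv[adn,adq,ajn,ajp,anp,anq,djm,djv,dmn,dmv,dns,jkm,jkn,jkp,jks,jkv,jmn,jmq,jns,jnv,jps,kmp,mns] rk=23  ker:dnq,jmv,jnp,kmn,kmv,knp,kns,knv,kps,mnp,mnv,nps
∂3: piv[adnq,ajnp,jkmn,jkmv,jknp,jkns,jknv,jkps,jmnv,jnps,kmnp] rk=11  ker:kmnv,knps
b_3=(13−11)−0=2

b_3=2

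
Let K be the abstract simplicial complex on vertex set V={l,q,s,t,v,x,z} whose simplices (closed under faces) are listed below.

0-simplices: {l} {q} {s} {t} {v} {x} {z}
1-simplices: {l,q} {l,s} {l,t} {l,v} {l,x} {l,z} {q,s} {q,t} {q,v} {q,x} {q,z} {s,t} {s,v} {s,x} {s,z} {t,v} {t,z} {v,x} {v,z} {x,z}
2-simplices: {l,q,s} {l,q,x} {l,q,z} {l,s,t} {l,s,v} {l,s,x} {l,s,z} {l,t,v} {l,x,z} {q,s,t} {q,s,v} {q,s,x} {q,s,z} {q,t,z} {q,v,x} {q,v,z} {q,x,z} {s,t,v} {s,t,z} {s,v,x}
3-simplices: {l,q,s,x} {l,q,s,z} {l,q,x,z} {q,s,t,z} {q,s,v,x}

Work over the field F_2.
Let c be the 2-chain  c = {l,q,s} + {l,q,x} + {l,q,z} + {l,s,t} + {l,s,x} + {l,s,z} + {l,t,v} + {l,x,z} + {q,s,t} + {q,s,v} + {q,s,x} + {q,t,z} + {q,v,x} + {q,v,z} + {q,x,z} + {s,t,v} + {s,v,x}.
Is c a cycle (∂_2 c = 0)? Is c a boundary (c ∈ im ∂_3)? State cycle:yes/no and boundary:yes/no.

n_0=7 n_1=20 n_2=20 n_3=5  [Z2]
∂1: piv[lq,ls,lt,lv,lx,lz] rk=6  ker:qs,qt,qv,qx,qz,st,sv,sx,sz,tv,tz,vx,vz,xz
∂2: piv[lqs,lqx,lqz,lst,lsv,lsx,lsz,ltv,lxz,qst,qsv,qtz,qvx,qvz] rk=14  ker:qsx,qsz,qxz,stv,stz,svx
∂3: piv[lqsx,lqsz,lqxz,qstz,qsvx] rk=5
∂2c = {l,q} + {l,v} + {l,x} + {l,z} + {q,v} + {s,t} + {s,v} + {s,x} + {s,z} + {t,z} + {v,z}

cycle:no boundary:no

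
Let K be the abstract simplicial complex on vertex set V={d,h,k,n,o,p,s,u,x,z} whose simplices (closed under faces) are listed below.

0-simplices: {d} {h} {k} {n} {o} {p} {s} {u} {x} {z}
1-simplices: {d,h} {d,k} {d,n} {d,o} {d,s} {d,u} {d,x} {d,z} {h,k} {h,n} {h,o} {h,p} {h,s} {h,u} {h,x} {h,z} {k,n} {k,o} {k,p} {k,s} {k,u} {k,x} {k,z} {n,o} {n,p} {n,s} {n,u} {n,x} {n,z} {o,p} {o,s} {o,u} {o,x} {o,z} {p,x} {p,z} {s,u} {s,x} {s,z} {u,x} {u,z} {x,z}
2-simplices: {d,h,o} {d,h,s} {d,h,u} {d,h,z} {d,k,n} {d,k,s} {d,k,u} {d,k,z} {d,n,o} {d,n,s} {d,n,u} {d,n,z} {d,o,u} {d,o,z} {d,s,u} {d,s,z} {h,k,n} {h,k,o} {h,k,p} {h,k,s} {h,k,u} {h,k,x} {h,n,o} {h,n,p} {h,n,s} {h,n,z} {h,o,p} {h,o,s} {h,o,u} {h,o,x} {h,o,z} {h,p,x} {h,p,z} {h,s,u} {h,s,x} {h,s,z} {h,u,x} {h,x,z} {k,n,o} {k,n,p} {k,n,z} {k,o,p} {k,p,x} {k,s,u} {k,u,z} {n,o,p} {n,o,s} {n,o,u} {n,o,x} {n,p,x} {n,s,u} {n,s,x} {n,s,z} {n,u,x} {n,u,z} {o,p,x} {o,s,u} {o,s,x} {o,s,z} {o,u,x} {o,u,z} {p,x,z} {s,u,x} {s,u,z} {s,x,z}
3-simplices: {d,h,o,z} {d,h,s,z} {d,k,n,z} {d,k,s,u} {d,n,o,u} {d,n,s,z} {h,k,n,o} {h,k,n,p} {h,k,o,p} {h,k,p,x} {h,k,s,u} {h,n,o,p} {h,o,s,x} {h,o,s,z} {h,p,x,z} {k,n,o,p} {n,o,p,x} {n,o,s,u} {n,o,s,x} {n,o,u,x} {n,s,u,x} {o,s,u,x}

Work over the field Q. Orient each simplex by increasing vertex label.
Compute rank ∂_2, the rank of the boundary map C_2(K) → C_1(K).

n_0=10 n_1=42 n_2=65 n_3=22  [Q]
∂1: piv[dh,dk,dn,do,ds,du,dx,dz,hp] rk=9  ker:hk,hn,ho,hs,hu,hx,hz,kn,ko,kp,ks,ku,kx,kz,no,np,ns,nu,nx,nz,op,os,ou,ox,oz,px,pz,su,sx,sz,ux,uz,xz
∂2: piv[dho,dhs,dhu,dhz,dkn,dks,dku,dkz,dno,dns,dnu,dnz,dou,doz,dsu,dsz,hkn,hko,hkp,hks,hkx,hnp,hop,hos,hox,hpx,hpz,hsx,hux,hxz,kuz,nox] rk=32  ker:hku,hno,hns,hnz,hou,hoz,hsu,hsz,kno,knp,knz,kop,kpx,ksu,nop,nos,nou,npx,nsu,nsx,nsz,nux,nuz,opx,osu,osx,osz,oux,ouz,pxz,sux,suz,sxz
∂3: piv[dhoz,dhsz,dknz,dksu,dnou,dnsz,hkno,hknp,hkop,hkpx,hksu,hnop,hosx,hosz,hpxz,nopx,nosu,nosx,noux,nsux] rk=20  ker:knop,osux
rk∂_2=32

rank∂_2=32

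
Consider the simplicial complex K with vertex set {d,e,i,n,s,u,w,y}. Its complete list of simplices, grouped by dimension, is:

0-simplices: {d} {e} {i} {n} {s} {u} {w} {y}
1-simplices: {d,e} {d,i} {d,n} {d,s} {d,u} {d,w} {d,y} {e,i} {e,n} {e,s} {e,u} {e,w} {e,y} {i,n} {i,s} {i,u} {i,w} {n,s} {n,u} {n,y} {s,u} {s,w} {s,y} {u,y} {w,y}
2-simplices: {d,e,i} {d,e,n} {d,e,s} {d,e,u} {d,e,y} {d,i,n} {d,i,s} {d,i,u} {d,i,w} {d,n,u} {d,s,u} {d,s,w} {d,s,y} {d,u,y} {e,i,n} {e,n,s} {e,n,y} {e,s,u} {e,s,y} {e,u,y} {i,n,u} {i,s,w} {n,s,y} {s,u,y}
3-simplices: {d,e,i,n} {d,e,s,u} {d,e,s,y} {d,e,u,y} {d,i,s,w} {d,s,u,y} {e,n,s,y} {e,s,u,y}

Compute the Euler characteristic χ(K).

χ(K)=-1

n_0=8 n_1=25 n_2=24 n_3=8
χ=+8−25+24−8=-1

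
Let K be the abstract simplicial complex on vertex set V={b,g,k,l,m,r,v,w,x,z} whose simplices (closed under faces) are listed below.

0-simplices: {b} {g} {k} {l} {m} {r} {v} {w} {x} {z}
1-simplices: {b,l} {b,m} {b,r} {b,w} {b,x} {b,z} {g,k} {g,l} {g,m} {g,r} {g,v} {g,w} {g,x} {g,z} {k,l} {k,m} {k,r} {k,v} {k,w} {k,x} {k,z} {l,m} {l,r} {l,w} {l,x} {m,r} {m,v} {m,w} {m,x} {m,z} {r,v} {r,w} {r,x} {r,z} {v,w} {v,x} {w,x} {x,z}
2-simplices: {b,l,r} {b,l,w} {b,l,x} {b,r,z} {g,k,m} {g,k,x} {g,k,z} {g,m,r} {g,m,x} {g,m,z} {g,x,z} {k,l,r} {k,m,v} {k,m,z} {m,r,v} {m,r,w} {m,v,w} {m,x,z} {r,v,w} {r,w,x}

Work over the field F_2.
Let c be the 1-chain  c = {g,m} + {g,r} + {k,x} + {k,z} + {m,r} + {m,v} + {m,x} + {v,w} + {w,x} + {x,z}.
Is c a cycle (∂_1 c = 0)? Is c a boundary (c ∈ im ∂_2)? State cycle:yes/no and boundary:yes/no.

n_0=10 n_1=38 n_2=20  [Z2]
∂1: piv[bl,bm,br,bw,bx,bz,gk,gl,gv] rk=9  ker:gm,gr,gw,gx,gz,kl,km,kr,kv,kw,kx,kz,lm,lr,lw,lx,mr,mv,mw,mx,mz,rv,rw,rx,rz,vw,vx,wx,xz
∂2: piv[blr,blw,blx,brz,gkm,gkx,gkz,gmr,gmx,gmz,gxz,klr,kmv,mrv,mrw,mvw,rwx] rk=17  ker:kmz,mxz,rvw
∂1c = 0
c vs im∂2: residual ≠ 0 ⇒ not boundary

cycle:yes boundary:no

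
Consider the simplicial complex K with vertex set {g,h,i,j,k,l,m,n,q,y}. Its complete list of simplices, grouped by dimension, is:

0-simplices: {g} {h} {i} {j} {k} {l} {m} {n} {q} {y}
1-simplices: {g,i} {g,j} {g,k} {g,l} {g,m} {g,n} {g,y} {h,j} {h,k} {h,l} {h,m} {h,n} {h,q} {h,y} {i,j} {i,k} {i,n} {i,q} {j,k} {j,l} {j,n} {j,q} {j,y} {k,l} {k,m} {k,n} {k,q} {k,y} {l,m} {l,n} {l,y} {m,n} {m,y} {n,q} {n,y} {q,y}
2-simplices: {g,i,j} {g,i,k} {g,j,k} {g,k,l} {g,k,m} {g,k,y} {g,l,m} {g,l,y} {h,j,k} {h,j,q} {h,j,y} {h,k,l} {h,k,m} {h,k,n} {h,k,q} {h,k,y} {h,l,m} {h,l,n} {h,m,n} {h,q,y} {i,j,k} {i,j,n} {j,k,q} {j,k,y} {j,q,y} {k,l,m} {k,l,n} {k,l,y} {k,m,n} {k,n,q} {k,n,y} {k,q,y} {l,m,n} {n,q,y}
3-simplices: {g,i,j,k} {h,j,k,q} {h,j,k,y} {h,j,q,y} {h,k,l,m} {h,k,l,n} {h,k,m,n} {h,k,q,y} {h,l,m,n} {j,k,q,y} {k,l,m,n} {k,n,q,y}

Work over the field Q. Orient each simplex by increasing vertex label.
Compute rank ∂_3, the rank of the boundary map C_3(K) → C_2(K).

n_0=10 n_1=36 n_2=34 n_3=12  [Q]
∂1: piv[gi,gj,gk,gl,gm,gn,gy,hj,hq] rk=9  ker:hk,hl,hm,hn,hy,ij,ik,in,iq,jk,jl,jn,jq,jy,kl,km,kn,kq,ky,lm,ln,ly,mn,my,nq,ny,qy
∂2: piv[gij,gik,gjk,gkl,gkm,gky,glm,gly,hjk,hjq,hjy,hkl,hkm,hkn,hkq,hky,hln,hmn,hqy,ijn,knq,kny] rk=22  ker:hlm,ijk,jkq,jky,jqy,klm,kln,kly,kmn,kqy,lmn,nqy
∂3: piv[gijk,hjkq,hjky,hjqy,hklm,hkln,hkmn,hkqy,hlmn,knqy] rk=10  ker:jkqy,klmn
rk∂_3=10

rank∂_3=10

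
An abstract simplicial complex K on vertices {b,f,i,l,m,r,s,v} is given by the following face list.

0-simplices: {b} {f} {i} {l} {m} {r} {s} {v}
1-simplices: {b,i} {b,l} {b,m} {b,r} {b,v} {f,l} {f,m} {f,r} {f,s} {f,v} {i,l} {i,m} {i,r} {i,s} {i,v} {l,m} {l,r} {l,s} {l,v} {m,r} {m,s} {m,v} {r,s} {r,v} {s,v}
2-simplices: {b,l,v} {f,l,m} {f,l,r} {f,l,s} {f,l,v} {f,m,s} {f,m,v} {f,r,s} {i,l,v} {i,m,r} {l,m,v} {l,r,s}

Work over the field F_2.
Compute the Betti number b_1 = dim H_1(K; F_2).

b_1=8

n_0=8 n_1=25 n_2=12  [Z2]
∂1: piv[bi,bl,bm,br,bv,fl,fs] rk=7  ker:fm,fr,fv,il,im,ir,is,iv,lm,lr,ls,lv,mr,ms,mv,rs,rv,sv
∂2: piv[blv,flm,flr,fls,flv,fms,fmv,frs,ilv,imr] rk=10  ker:lmv,lrs
b_1=(25−7)−10=8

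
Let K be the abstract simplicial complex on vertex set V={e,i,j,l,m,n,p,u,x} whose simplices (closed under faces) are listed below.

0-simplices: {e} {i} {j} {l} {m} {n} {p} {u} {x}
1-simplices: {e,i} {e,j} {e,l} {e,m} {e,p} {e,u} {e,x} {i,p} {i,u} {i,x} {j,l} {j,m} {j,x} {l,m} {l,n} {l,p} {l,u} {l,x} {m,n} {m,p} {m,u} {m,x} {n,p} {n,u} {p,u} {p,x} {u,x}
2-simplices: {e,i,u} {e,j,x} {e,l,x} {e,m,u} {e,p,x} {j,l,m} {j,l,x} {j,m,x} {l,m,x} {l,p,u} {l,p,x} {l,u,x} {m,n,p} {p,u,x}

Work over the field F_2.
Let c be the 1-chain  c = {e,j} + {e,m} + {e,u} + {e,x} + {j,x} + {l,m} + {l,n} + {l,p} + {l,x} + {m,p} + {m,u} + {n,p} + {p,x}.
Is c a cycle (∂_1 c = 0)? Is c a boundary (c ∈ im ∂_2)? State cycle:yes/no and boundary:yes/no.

cycle:yes boundary:no

n_0=9 n_1=27 n_2=14  [Z2]
∂1: piv[ei,ej,el,em,ep,eu,ex,ln] rk=8  ker:ip,iu,ix,jl,jm,jx,lm,lp,lu,lx,mn,mp,mu,mx,np,nu,pu,px,ux
∂2: piv[eiu,ejx,elx,emu,epx,jlm,jlx,jmx,lpu,lpx,lux,mnp] rk=12  ker:lmx,pux
∂1c = 0
c vs im∂2: residual ≠ 0 ⇒ not boundary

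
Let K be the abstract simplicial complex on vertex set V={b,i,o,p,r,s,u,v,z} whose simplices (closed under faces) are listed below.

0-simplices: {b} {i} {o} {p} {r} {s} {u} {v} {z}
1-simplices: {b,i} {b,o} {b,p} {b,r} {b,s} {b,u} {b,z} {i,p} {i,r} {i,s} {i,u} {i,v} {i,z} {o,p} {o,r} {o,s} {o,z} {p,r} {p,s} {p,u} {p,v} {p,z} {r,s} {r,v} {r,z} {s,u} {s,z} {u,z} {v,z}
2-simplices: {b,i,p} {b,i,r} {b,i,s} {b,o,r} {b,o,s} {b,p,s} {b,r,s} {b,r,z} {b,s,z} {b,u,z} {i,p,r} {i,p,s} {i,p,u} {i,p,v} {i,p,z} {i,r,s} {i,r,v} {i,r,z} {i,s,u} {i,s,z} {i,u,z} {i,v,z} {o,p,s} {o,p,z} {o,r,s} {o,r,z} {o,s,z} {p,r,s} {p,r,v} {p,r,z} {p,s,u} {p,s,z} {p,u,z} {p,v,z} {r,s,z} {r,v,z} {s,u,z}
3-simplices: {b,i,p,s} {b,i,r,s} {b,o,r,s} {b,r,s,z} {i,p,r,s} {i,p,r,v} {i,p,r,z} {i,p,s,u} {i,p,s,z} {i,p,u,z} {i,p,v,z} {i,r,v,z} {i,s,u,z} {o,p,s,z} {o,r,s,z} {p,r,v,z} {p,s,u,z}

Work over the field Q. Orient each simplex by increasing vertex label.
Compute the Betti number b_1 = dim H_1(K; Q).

n_0=9 n_1=29 n_2=37 n_3=17  [Q]
∂1: piv[bi,bo,bp,br,bs,bu,bz,iv] rk=8  ker:ip,ir,is,iu,iz,op,or,os,oz,pr,ps,pu,pv,pz,rs,rv,rz,su,sz,uz,vz
∂2: piv[bip,bir,bis,bor,bos,bps,brs,brz,bsz,buz,ipr,ipu,ipv,ipz,irv,irz,isu,iuz,ivz,ops,opz] rk=21  ker:ips,irs,isz,ors,orz,osz,prs,prv,prz,psu,psz,puz,pvz,rsz,rvz,suz
∂3: piv[bips,birs,bors,brsz,iprs,iprv,iprz,ipsu,ipsz,ipuz,ipvz,irvz,isuz,opsz,orsz] rk=15  ker:prvz,psuz
b_1=(29−8)−21=0

b_1=0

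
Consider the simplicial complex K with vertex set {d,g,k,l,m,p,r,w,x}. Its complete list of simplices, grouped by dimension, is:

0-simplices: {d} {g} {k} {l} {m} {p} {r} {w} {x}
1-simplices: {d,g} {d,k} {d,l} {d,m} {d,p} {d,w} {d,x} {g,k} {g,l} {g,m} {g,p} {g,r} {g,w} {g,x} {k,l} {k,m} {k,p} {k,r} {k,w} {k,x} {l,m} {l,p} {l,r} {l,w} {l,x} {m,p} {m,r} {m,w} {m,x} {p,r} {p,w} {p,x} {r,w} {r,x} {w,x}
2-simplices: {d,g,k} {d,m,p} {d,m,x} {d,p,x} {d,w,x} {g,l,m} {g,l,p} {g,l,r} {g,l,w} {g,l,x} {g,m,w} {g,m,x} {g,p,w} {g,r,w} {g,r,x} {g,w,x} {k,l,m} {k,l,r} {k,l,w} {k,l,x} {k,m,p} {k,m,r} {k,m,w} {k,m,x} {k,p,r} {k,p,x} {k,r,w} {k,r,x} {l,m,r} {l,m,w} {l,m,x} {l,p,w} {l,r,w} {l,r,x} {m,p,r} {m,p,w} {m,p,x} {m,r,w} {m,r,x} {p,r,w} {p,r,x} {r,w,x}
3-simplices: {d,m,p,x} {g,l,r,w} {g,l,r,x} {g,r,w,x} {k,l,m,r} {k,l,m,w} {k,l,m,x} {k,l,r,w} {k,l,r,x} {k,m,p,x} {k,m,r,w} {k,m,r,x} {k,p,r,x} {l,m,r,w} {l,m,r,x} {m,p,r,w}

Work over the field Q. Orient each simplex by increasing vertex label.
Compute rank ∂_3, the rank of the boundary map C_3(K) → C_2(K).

n_0=9 n_1=35 n_2=42 n_3=16  [Q]
∂1: piv[dg,dk,dl,dm,dp,dw,dx,gr] rk=8  ker:gk,gl,gm,gp,gw,gx,kl,km,kp,kr,kw,kx,lm,lp,lr,lw,lx,mp,mr,mw,mx,pr,pw,px,rw,rx,wx
∂2: piv[dgk,dmp,dmx,dpx,dwx,glm,glp,glr,glw,glx,gmw,gmx,gpw,grw,grx,gwx,klm,klr,klw,klx,kmp,kmr,kpr,mpw] rk=24  ker:kmw,kmx,kpx,krw,krx,lmr,lmw,lmx,lpw,lrw,lrx,mpr,mpx,mrw,mrx,prw,prx,rwx
∂3: piv[dmpx,glrw,glrx,grwx,klmr,klmw,klmx,klrw,klrx,kmpx,kmrw,kmrx,kprx,mprw] rk=14  ker:lmrw,lmrx
rk∂_3=14

rank∂_3=14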